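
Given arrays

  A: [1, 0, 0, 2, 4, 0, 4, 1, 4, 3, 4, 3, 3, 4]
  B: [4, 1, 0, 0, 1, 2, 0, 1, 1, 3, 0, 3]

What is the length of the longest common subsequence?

8

Pick 1 [1,2], then 0 [2,3], then 0 [3,4], then 2 [4,6], then 0 [6,7], then 1 [8,9], then 3 [10,10], then 3 [13,12]; all 8 values appear in both, in order. dp[14][12] = 8 confirms this is the maximum.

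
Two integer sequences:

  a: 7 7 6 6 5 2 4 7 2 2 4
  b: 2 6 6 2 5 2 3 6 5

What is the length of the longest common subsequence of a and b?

Taking 6 [3,2], 6 [4,3], 5 [5,5], 2 [6,6] gives a common subsequence of length 4. Since dp[11][9] = 4, nothing longer is possible.

4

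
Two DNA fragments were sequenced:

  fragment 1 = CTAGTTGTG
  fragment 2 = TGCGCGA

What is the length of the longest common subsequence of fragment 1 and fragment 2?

Pick T at fragment 1[2]=fragment 2[1], then G at fragment 1[4]=fragment 2[2], then G at fragment 1[7]=fragment 2[4], then G at fragment 1[9]=fragment 2[6]; all 4 bases appear in both, in order, and the DP table's final entry dp[9][7] is also 4, so no common subsequence is longer.

4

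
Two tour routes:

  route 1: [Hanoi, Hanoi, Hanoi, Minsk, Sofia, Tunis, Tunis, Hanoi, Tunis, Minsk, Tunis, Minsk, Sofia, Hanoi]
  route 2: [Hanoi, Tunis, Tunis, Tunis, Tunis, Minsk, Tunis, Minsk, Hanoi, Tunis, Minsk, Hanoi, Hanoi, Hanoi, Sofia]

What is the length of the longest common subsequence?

8

One common subsequence of length 8: Hanoi [1,1], then Tunis [6,4], then Tunis [7,5], then Tunis [9,7], then Minsk [10,8], then Tunis [11,10], then Minsk [12,11], then Sofia [13,15]. dp[14][15] = 8 confirms this is the maximum.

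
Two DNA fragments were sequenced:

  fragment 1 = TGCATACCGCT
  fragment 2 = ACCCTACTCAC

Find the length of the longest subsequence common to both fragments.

Match C at fragment 1[3]=fragment 2[4], T at fragment 1[5]=fragment 2[5], A at fragment 1[6]=fragment 2[6], C at fragment 1[7]=fragment 2[7], C at fragment 1[8]=fragment 2[9], C at fragment 1[10]=fragment 2[11] — 6 bases in the same relative order in both. dp[11][11] = 6 confirms this is the maximum.

6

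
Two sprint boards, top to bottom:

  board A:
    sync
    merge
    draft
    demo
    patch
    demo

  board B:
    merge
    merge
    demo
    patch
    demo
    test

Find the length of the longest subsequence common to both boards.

Match merge at board A[2]=board B[2]; then demo at board A[4]=board B[3]; then patch at board A[5]=board B[4]; then demo at board A[6]=board B[5] — 4 tasks in the same relative order in both. The LCS DP gives dp[6][6] = 4, so this is optimal.

4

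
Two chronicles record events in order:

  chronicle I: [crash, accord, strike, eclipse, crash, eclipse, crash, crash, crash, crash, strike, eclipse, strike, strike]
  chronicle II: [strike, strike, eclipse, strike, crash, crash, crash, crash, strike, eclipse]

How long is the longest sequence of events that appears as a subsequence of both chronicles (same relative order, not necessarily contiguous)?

Match strike (chronicle I #3, chronicle II #2); then eclipse (chronicle I #4, chronicle II #3); then crash (chronicle I #7, chronicle II #5); then crash (chronicle I #8, chronicle II #6); then crash (chronicle I #9, chronicle II #7); then crash (chronicle I #10, chronicle II #8); then strike (chronicle I #11, chronicle II #9); then eclipse (chronicle I #12, chronicle II #10) — 8 events in the same relative order in both, and the DP table's final entry dp[14][10] is also 8, so no common subsequence is longer.

8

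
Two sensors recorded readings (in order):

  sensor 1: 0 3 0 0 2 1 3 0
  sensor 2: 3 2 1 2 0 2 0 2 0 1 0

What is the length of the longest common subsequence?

6

Let dp[i][j] be the LCS length of the first i values of sensor 1 and the first j values of sensor 2. dp[i][j] = dp[i-1][j-1]+1 when the i-th and j-th values match, else max(dp[i-1][j], dp[i][j-1]).
    ·  3  2  1  2  0  2  0  2  0  1  0
 ·  0  0  0  0  0  0  0  0  0  0  0  0
 0  0  0  0  0  0  1  1  1  1  1  1  1
 3  0  1  1  1  1  1  1  1  1  1  1  1
 0  0  1  1  1  1  2  2  2  2  2  2  2
 0  0  1  1  1  1  2  2  3  3  3  3  3
 2  0  1  2  2  2  2  3  3  4  4  4  4
 1  0  1  2  3  3  3  3  3  4  4  5  5
 3  0  1  2  3  3  3  3  3  4  4  5  5
 0  0  1  2  3  3  4  4  4  4  5  5  6
dp[8][11] = 6. One LCS (by backtracking along matches): 3, 0, 0, 2, 1, 0.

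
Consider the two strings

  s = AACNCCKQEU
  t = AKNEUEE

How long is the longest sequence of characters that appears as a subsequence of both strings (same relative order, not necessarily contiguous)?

Let dp[i][j] be the LCS length of the first i characters of s and the first j characters of t. dp[i][j] = dp[i-1][j-1]+1 when the i-th and j-th characters match, else max(dp[i-1][j], dp[i][j-1]).
    ·  A  K  N  E  U  E  E
 ·  0  0  0  0  0  0  0  0
 A  0  1  1  1  1  1  1  1
 A  0  1  1  1  1  1  1  1
 C  0  1  1  1  1  1  1  1
 N  0  1  1  2  2  2  2  2
 C  0  1  1  2  2  2  2  2
 C  0  1  1  2  2  2  2  2
 K  0  1  2  2  2  2  2  2
 Q  0  1  2  2  2  2  2  2
 E  0  1  2  2  3  3  3  3
 U  0  1  2  2  3  4  4  4
dp[10][7] = 4. One LCS (by backtracking along matches): ANEU.

4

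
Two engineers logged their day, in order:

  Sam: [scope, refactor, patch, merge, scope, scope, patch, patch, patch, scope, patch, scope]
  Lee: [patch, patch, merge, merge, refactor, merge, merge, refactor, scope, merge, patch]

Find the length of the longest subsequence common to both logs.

4

Taking refactor (Sam #2, Lee #5); then merge (Sam #4, Lee #7); then scope (Sam #5, Lee #9); then patch (Sam #11, Lee #11) gives a common subsequence of length 4. The LCS DP gives dp[12][11] = 4, so this is optimal.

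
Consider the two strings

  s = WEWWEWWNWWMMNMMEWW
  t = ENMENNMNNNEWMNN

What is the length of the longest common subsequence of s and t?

One common subsequence of length 7: E at s[2]=t[1], then E at s[5]=t[4], then N at s[8]=t[6], then M at s[11]=t[7], then N at s[13]=t[10], then E at s[16]=t[11], then W at s[17]=t[12]. dp[18][15] = 7 confirms this is the maximum.

7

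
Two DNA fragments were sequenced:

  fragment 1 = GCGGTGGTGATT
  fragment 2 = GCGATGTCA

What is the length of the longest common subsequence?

7

Let dp[i][j] be the LCS length of the first i bases of fragment 1 and the first j bases of fragment 2. dp[i][j] = dp[i-1][j-1]+1 when the i-th and j-th bases match, else max(dp[i-1][j], dp[i][j-1]).
    ·  G  C  G  A  T  G  T  C  A
 ·  0  0  0  0  0  0  0  0  0  0
 G  0  1  1  1  1  1  1  1  1  1
 C  0  1  2  2  2  2  2  2  2  2
 G  0  1  2  3  3  3  3  3  3  3
 G  0  1  2  3  3  3  4  4  4  4
 T  0  1  2  3  3  4  4  5  5  5
 G  0  1  2  3  3  4  5  5  5  5
 G  0  1  2  3  3  4  5  5  5  5
 T  0  1  2  3  3  4  5  6  6  6
 G  0  1  2  3  3  4  5  6  6  6
 A  0  1  2  3  4  4  5  6  6  7
 T  0  1  2  3  4  5  5  6  6  7
 T  0  1  2  3  4  5  5  6  6  7
dp[12][9] = 7. One LCS (by backtracking along matches): GCGTGTA.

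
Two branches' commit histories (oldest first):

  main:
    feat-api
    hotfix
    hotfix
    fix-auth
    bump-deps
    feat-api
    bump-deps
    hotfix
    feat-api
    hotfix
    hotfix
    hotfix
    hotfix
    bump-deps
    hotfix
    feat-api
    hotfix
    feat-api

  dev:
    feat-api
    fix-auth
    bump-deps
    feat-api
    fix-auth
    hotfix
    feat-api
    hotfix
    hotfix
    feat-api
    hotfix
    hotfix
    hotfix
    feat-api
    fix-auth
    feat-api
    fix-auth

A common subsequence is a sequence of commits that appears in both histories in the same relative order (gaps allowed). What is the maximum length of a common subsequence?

13

Taking feat-api [1,1] → fix-auth [4,2] → bump-deps [5,3] → feat-api [6,4] → hotfix [8,6] → feat-api [9,7] → hotfix [10,8] → hotfix [11,9] → hotfix [12,11] → hotfix [13,12] → hotfix [15,13] → feat-api [16,14] → feat-api [18,16] gives a common subsequence of length 13. The LCS DP gives dp[18][17] = 13, so this is optimal.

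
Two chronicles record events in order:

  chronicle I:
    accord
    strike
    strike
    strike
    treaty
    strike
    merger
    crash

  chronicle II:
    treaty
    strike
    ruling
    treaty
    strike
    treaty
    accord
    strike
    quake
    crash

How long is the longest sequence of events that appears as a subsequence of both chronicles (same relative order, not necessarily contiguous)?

One common subsequence of length 5: strike at chronicle I[2]=chronicle II[2], strike at chronicle I[4]=chronicle II[5], treaty at chronicle I[5]=chronicle II[6], strike at chronicle I[6]=chronicle II[8], crash at chronicle I[8]=chronicle II[10]. Since dp[8][10] = 5, nothing longer is possible.

5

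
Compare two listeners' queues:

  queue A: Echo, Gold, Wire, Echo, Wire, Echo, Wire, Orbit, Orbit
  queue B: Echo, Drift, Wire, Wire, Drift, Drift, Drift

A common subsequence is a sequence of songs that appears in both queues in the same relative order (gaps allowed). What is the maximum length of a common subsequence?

3

Match Echo [1,1] → Wire [3,3] → Wire [5,4] — 3 songs in the same relative order in both, and the DP table's final entry dp[9][7] is also 3, so no common subsequence is longer.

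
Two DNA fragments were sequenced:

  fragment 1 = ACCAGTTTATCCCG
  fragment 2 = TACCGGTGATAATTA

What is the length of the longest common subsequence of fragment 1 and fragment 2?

Pick A at fragment 1[1]=fragment 2[2], then C at fragment 1[2]=fragment 2[3], then C at fragment 1[3]=fragment 2[4], then A at fragment 1[4]=fragment 2[9], then T at fragment 1[6]=fragment 2[10], then T at fragment 1[7]=fragment 2[13], then T at fragment 1[8]=fragment 2[14], then A at fragment 1[9]=fragment 2[15]; all 8 bases appear in both, in order. The LCS DP gives dp[14][15] = 8, so this is optimal.

8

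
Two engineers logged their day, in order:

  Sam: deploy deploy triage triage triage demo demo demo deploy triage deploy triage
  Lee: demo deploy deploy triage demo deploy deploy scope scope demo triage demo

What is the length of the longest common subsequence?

Taking deploy at Sam[1]=Lee[2], then deploy at Sam[2]=Lee[3], then triage at Sam[5]=Lee[4], then demo at Sam[8]=Lee[5], then deploy at Sam[9]=Lee[6], then deploy at Sam[11]=Lee[7], then triage at Sam[12]=Lee[11] gives a common subsequence of length 7. dp[12][12] = 7 confirms this is the maximum.

7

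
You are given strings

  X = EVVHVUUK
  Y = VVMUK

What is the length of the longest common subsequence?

Match V at X[2]=Y[1], then V at X[3]=Y[2], then U at X[7]=Y[4], then K at X[8]=Y[5] — 4 characters in the same relative order in both. dp[8][5] = 4 confirms this is the maximum.

4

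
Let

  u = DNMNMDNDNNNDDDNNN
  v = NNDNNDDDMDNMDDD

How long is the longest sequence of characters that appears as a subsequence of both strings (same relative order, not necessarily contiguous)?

Pick D (u #1, v #3), N (u #2, v #4), N (u #4, v #5), M (u #5, v #9), D (u #6, v #10), N (u #7, v #11), D (u #12, v #13), D (u #13, v #14), D (u #14, v #15); all 9 characters appear in both, in order. dp[17][15] = 9 confirms this is the maximum.

9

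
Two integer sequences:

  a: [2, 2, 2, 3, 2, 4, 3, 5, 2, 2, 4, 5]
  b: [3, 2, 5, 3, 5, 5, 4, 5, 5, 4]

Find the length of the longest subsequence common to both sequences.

Match 3 (a #4, b #1), then 2 (a #5, b #2), then 3 (a #7, b #4), then 5 (a #8, b #6), then 4 (a #11, b #7), then 5 (a #12, b #9) — 6 values in the same relative order in both. The LCS DP gives dp[12][10] = 6, so this is optimal.

6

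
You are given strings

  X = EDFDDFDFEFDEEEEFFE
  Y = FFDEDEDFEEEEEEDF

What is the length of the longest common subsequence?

11

Match F (X #3, Y #2); then D (X #4, Y #3); then D (X #5, Y #5); then D (X #7, Y #7); then F (X #8, Y #8); then E (X #9, Y #10); then E (X #12, Y #11); then E (X #13, Y #12); then E (X #14, Y #13); then E (X #15, Y #14); then F (X #17, Y #16) — 11 characters in the same relative order in both. Since dp[18][16] = 11, nothing longer is possible.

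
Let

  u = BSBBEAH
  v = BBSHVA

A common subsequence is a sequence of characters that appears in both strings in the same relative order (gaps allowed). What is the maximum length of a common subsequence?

3

Let dp[i][j] be the LCS length of the first i characters of u and the first j characters of v. dp[i][j] = dp[i-1][j-1]+1 when the i-th and j-th characters match, else max(dp[i-1][j], dp[i][j-1]).
    ·  B  B  S  H  V  A
 ·  0  0  0  0  0  0  0
 B  0  1  1  1  1  1  1
 S  0  1  1  2  2  2  2
 B  0  1  2  2  2  2  2
 B  0  1  2  2  2  2  2
 E  0  1  2  2  2  2  2
 A  0  1  2  2  2  2  3
 H  0  1  2  2  3  3  3
dp[7][6] = 3. One LCS (by backtracking along matches): BSA.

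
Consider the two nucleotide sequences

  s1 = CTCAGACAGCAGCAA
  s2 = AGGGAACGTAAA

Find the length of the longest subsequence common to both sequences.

Pick A [4,1], then G [5,4], then A [6,6], then C [7,7], then G [9,8], then A [11,10], then A [14,11], then A [15,12]; all 8 bases appear in both, in order. The LCS DP gives dp[15][12] = 8, so this is optimal.

8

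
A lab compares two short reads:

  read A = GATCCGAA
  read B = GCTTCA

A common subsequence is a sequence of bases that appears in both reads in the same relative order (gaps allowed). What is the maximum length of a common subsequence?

4

Let dp[i][j] be the LCS length of the first i bases of read A and the first j bases of read B. dp[i][j] = dp[i-1][j-1]+1 when the i-th and j-th bases match, else max(dp[i-1][j], dp[i][j-1]).
    ·  G  C  T  T  C  A
 ·  0  0  0  0  0  0  0
 G  0  1  1  1  1  1  1
 A  0  1  1  1  1  1  2
 T  0  1  1  2  2  2  2
 C  0  1  2  2  2  3  3
 C  0  1  2  2  2  3  3
 G  0  1  2  2  2  3  3
 A  0  1  2  2  2  3  4
 A  0  1  2  2  2  3  4
dp[8][6] = 4. One LCS (by backtracking along matches): GTCA.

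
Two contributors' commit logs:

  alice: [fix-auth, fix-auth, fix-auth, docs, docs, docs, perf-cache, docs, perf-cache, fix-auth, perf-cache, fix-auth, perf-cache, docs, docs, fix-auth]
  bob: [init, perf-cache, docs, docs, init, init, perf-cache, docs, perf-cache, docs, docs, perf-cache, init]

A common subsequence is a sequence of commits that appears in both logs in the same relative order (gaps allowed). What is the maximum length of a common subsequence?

Match docs at alice[4]=bob[3], then docs at alice[5]=bob[4], then perf-cache at alice[7]=bob[7], then docs at alice[8]=bob[8], then perf-cache at alice[13]=bob[9], then docs at alice[14]=bob[10], then docs at alice[15]=bob[11] — 7 commits in the same relative order in both, and the DP table's final entry dp[16][13] is also 7, so no common subsequence is longer.

7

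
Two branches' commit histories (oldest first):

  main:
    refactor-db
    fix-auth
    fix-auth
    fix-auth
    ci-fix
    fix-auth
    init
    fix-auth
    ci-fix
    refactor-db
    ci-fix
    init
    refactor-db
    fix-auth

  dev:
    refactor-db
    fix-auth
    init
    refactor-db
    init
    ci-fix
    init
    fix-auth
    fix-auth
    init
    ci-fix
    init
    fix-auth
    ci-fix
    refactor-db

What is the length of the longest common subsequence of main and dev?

9

One common subsequence of length 9: refactor-db [1,1], fix-auth [2,2], fix-auth [3,8], fix-auth [4,9], ci-fix [5,11], init [7,12], fix-auth [8,13], ci-fix [11,14], refactor-db [13,15], and the DP table's final entry dp[14][15] is also 9, so no common subsequence is longer.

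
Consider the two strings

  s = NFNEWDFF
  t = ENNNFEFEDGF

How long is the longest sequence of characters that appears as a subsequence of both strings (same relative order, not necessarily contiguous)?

Let dp[i][j] be the LCS length of the first i characters of s and the first j characters of t. dp[i][j] = dp[i-1][j-1]+1 when the i-th and j-th characters match, else max(dp[i-1][j], dp[i][j-1]).
    ·  E  N  N  N  F  E  F  E  D  G  F
 ·  0  0  0  0  0  0  0  0  0  0  0  0
 N  0  0  1  1  1  1  1  1  1  1  1  1
 F  0  0  1  1  1  2  2  2  2  2  2  2
 N  0  0  1  2  2  2  2  2  2  2  2  2
 E  0  1  1  2  2  2  3  3  3  3  3  3
 W  0  1  1  2  2  2  3  3  3  3  3  3
 D  0  1  1  2  2  2  3  3  3  4  4  4
 F  0  1  1  2  2  3  3  4  4  4  4  5
 F  0  1  1  2  2  3  3  4  4  4  4  5
dp[8][11] = 5. One LCS (by backtracking along matches): NFEDF.

5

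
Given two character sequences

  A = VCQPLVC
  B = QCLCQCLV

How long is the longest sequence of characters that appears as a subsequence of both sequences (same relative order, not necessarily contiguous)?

One common subsequence of length 4: C (A #2, B #4), Q (A #3, B #5), L (A #5, B #7), V (A #6, B #8). The LCS DP gives dp[7][8] = 4, so this is optimal.

4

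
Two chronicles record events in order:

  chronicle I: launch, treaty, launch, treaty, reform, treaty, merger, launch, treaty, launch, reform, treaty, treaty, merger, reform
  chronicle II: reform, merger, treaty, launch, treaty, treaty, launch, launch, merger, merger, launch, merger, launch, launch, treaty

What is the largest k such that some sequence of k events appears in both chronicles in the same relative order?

Taking treaty (chronicle I #2, chronicle II #3); then launch (chronicle I #3, chronicle II #4); then treaty (chronicle I #4, chronicle II #5); then treaty (chronicle I #6, chronicle II #6); then merger (chronicle I #7, chronicle II #12); then launch (chronicle I #8, chronicle II #13); then launch (chronicle I #10, chronicle II #14); then treaty (chronicle I #13, chronicle II #15) gives a common subsequence of length 8, and the DP table's final entry dp[15][15] is also 8, so no common subsequence is longer.

8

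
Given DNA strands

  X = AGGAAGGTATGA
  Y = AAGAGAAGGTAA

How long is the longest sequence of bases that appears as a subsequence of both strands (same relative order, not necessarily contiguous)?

Match A [1,2], then G [2,3], then G [3,5], then A [4,6], then A [5,7], then G [6,8], then G [7,9], then T [8,10], then A [9,11], then A [12,12] — 10 bases in the same relative order in both, and the DP table's final entry dp[12][12] is also 10, so no common subsequence is longer.

10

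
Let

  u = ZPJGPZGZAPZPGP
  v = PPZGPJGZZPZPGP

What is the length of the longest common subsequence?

11

Match Z (u #1, v #3), P (u #2, v #5), J (u #3, v #6), G (u #4, v #7), Z (u #6, v #8), Z (u #8, v #9), P (u #10, v #10), Z (u #11, v #11), P (u #12, v #12), G (u #13, v #13), P (u #14, v #14) — 11 characters in the same relative order in both. Since dp[14][14] = 11, nothing longer is possible.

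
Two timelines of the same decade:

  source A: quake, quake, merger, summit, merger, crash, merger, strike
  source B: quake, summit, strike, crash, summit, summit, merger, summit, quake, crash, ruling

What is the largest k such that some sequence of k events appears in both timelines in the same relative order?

4

Match quake at source A[1]=source B[1]; then merger at source A[3]=source B[7]; then summit at source A[4]=source B[8]; then crash at source A[6]=source B[10] — 4 events in the same relative order in both. dp[8][11] = 4 confirms this is the maximum.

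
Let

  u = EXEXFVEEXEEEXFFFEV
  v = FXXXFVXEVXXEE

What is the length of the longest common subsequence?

8

Pick X [2,3], then X [4,4], then F [5,5], then V [6,6], then E [7,8], then X [9,11], then E [12,12], then E [17,13]; all 8 characters appear in both, in order. Since dp[18][13] = 8, nothing longer is possible.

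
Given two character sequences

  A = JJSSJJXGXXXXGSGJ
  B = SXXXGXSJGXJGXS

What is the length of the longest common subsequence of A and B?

8

One common subsequence of length 8: S (A #4, B #1); then X (A #7, B #2); then X (A #9, B #3); then X (A #10, B #4); then X (A #11, B #6); then X (A #12, B #10); then G (A #13, B #12); then S (A #14, B #14), and the DP table's final entry dp[16][14] is also 8, so no common subsequence is longer.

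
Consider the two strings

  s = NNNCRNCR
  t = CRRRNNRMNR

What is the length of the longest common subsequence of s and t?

Let dp[i][j] be the LCS length of the first i characters of s and the first j characters of t. dp[i][j] = dp[i-1][j-1]+1 when the i-th and j-th characters match, else max(dp[i-1][j], dp[i][j-1]).
    ·  C  R  R  R  N  N  R  M  N  R
 ·  0  0  0  0  0  0  0  0  0  0  0
 N  0  0  0  0  0  1  1  1  1  1  1
 N  0  0  0  0  0  1  2  2  2  2  2
 N  0  0  0  0  0  1  2  2  2  3  3
 C  0  1  1  1  1  1  2  2  2  3  3
 R  0  1  2  2  2  2  2  3  3  3  4
 N  0  1  2  2  2  3  3  3  3  4  4
 C  0  1  2  2  2  3  3  3  3  4  4
 R  0  1  2  3  3  3  3  4  4  4  5
dp[8][10] = 5. One LCS (by backtracking along matches): NNRNR.

5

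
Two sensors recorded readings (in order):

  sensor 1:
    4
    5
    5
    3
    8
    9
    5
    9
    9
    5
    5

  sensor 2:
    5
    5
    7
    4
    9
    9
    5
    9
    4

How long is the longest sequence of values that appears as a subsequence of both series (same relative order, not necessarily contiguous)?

Let dp[i][j] be the LCS length of the first i values of sensor 1 and the first j values of sensor 2. dp[i][j] = dp[i-1][j-1]+1 when the i-th and j-th values match, else max(dp[i-1][j], dp[i][j-1]).
    ·  5  5  7  4  9  9  5  9  4
 ·  0  0  0  0  0  0  0  0  0  0
 4  0  0  0  0  1  1  1  1  1  1
 5  0  1  1  1  1  1  1  2  2  2
 5  0  1  2  2  2  2  2  2  2  2
 3  0  1  2  2  2  2  2  2  2  2
 8  0  1  2  2  2  2  2  2  2  2
 9  0  1  2  2  2  3  3  3  3  3
 5  0  1  2  2  2  3  3  4  4  4
 9  0  1  2  2  2  3  4  4  5  5
 9  0  1  2  2  2  3  4  4  5  5
 5  0  1  2  2  2  3  4  5  5  5
 5  0  1  2  2  2  3  4  5  5  5
dp[11][9] = 5. One LCS (by backtracking along matches): 5, 5, 9, 5, 9.

5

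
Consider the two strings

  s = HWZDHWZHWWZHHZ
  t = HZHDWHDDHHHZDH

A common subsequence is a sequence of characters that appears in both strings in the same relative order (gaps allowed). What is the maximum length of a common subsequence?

8

One common subsequence of length 8: H (s #1, t #1), Z (s #3, t #2), D (s #4, t #4), H (s #5, t #6), H (s #8, t #9), H (s #12, t #10), H (s #13, t #11), Z (s #14, t #12). The LCS DP gives dp[14][14] = 8, so this is optimal.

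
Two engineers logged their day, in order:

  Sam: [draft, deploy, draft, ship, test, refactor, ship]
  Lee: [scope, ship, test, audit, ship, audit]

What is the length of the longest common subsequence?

One common subsequence of length 3: ship (Sam #4, Lee #2); then test (Sam #5, Lee #3); then ship (Sam #7, Lee #5). Since dp[7][6] = 3, nothing longer is possible.

3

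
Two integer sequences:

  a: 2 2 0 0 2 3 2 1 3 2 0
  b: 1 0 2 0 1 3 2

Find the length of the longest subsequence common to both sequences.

5

Let dp[i][j] be the LCS length of the first i values of a and the first j values of b. dp[i][j] = dp[i-1][j-1]+1 when the i-th and j-th values match, else max(dp[i-1][j], dp[i][j-1]).
    ·  1  0  2  0  1  3  2
 ·  0  0  0  0  0  0  0  0
 2  0  0  0  1  1  1  1  1
 2  0  0  0  1  1  1  1  2
 0  0  0  1  1  2  2  2  2
 0  0  0  1  1  2  2  2  2
 2  0  0  1  2  2  2  2  3
 3  0  0  1  2  2  2  3  3
 2  0  0  1  2  2  2  3  4
 1  0  1  1  2  2  3  3  4
 3  0  1  1  2  2  3  4  4
 2  0  1  1  2  2  3  4  5
 0  0  1  2  2  3  3  4  5
dp[11][7] = 5. One LCS (by backtracking along matches): 2, 0, 1, 3, 2.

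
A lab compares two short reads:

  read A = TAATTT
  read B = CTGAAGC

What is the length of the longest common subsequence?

3

Let dp[i][j] be the LCS length of the first i bases of read A and the first j bases of read B. dp[i][j] = dp[i-1][j-1]+1 when the i-th and j-th bases match, else max(dp[i-1][j], dp[i][j-1]).
    ·  C  T  G  A  A  G  C
 ·  0  0  0  0  0  0  0  0
 T  0  0  1  1  1  1  1  1
 A  0  0  1  1  2  2  2  2
 A  0  0  1  1  2  3  3  3
 T  0  0  1  1  2  3  3  3
 T  0  0  1  1  2  3  3  3
 T  0  0  1  1  2  3  3  3
dp[6][7] = 3. One LCS (by backtracking along matches): TAA.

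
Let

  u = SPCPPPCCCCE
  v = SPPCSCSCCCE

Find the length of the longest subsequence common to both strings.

Match S at u[1]=v[1], P at u[2]=v[3], C at u[3]=v[4], C at u[7]=v[6], C at u[8]=v[8], C at u[9]=v[9], C at u[10]=v[10], E at u[11]=v[11] — 8 characters in the same relative order in both. dp[11][11] = 8 confirms this is the maximum.

8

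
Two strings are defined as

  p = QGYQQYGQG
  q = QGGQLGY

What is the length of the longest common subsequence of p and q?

5

One common subsequence of length 5: Q [1,1], G [2,2], G [7,3], Q [8,4], G [9,6]. dp[9][7] = 5 confirms this is the maximum.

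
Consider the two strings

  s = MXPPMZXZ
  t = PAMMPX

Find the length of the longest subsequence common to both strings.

3

Pick M (s #1, t #4), P (s #4, t #5), X (s #7, t #6); all 3 characters appear in both, in order. dp[8][6] = 3 confirms this is the maximum.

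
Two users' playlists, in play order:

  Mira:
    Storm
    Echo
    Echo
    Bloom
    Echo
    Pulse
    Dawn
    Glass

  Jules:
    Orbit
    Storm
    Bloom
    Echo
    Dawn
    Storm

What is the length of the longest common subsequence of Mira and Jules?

One common subsequence of length 4: Storm (Mira #1, Jules #2) → Bloom (Mira #4, Jules #3) → Echo (Mira #5, Jules #4) → Dawn (Mira #7, Jules #5). dp[8][6] = 4 confirms this is the maximum.

4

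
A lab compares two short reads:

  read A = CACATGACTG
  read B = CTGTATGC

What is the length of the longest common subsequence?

6

Let dp[i][j] be the LCS length of the first i bases of read A and the first j bases of read B. dp[i][j] = dp[i-1][j-1]+1 when the i-th and j-th bases match, else max(dp[i-1][j], dp[i][j-1]).
    ·  C  T  G  T  A  T  G  C
 ·  0  0  0  0  0  0  0  0  0
 C  0  1  1  1  1  1  1  1  1
 A  0  1  1  1  1  2  2  2  2
 C  0  1  1  1  1  2  2  2  3
 A  0  1  1  1  1  2  2  2  3
 T  0  1  2  2  2  2  3  3  3
 G  0  1  2  3  3  3  3  4  4
 A  0  1  2  3  3  4  4  4  4
 C  0  1  2  3  3  4  4  4  5
 T  0  1  2  3  4  4  5  5  5
 G  0  1  2  3  4  4  5  6  6
dp[10][8] = 6. One LCS (by backtracking along matches): CTGATG.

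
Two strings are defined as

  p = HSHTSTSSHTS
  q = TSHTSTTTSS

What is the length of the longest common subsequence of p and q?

Let dp[i][j] be the LCS length of the first i characters of p and the first j characters of q. dp[i][j] = dp[i-1][j-1]+1 when the i-th and j-th characters match, else max(dp[i-1][j], dp[i][j-1]).
    ·  T  S  H  T  S  T  T  T  S  S
 ·  0  0  0  0  0  0  0  0  0  0  0
 H  0  0  0  1  1  1  1  1  1  1  1
 S  0  0  1  1  1  2  2  2  2  2  2
 H  0  0  1  2  2  2  2  2  2  2  2
 T  0  1  1  2  3  3  3  3  3  3  3
 S  0  1  2  2  3  4  4  4  4  4  4
 T  0  1  2  2  3  4  5  5  5  5  5
 S  0  1  2  2  3  4  5  5  5  6  6
 S  0  1  2  2  3  4  5  5  5  6  7
 H  0  1  2  3  3  4  5  5  5  6  7
 T  0  1  2  3  4  4  5  6  6  6  7
 S  0  1  2  3  4  5  5  6  6  7  7
dp[11][10] = 7. One LCS (by backtracking along matches): SHTSTSS.

7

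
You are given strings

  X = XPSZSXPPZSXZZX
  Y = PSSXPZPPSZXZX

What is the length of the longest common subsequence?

10

Match P at X[2]=Y[1], S at X[3]=Y[2], S at X[5]=Y[3], X at X[6]=Y[4], P at X[7]=Y[7], P at X[8]=Y[8], Z at X[9]=Y[10], X at X[11]=Y[11], Z at X[13]=Y[12], X at X[14]=Y[13] — 10 characters in the same relative order in both. The LCS DP gives dp[14][13] = 10, so this is optimal.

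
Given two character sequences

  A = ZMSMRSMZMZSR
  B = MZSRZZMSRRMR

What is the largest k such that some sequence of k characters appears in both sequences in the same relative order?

Let dp[i][j] be the LCS length of the first i characters of A and the first j characters of B. dp[i][j] = dp[i-1][j-1]+1 when the i-th and j-th characters match, else max(dp[i-1][j], dp[i][j-1]).
    ·  M  Z  S  R  Z  Z  M  S  R  R  M  R
 ·  0  0  0  0  0  0  0  0  0  0  0  0  0
 Z  0  0  1  1  1  1  1  1  1  1  1  1  1
 M  0  1  1  1  1  1  1  2  2  2  2  2  2
 S  0  1  1  2  2  2  2  2  3  3  3  3  3
 M  0  1  1  2  2  2  2  3  3  3  3  4  4
 R  0  1  1  2  3  3  3  3  3  4  4  4  5
 S  0  1  1  2  3  3  3  3  4  4  4  4  5
 M  0  1  1  2  3  3  3  4  4  4  4  5  5
 Z  0  1  2  2  3  4  4  4  4  4  4  5  5
 M  0  1  2  2  3  4  4  5  5  5  5  5  5
 Z  0  1  2  2  3  4  5  5  5  5  5  5  5
 S  0  1  2  3  3  4  5  5  6  6  6  6  6
 R  0  1  2  3  4  4  5  5  6  7  7  7  7
dp[12][12] = 7. One LCS (by backtracking along matches): ZSRZMSR.

7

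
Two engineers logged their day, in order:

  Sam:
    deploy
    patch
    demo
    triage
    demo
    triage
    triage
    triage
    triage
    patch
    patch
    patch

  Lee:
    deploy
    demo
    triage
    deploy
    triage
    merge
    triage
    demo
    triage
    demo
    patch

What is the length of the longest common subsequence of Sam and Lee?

7

One common subsequence of length 7: deploy at Sam[1]=Lee[1]; then demo at Sam[3]=Lee[2]; then triage at Sam[4]=Lee[3]; then triage at Sam[6]=Lee[5]; then triage at Sam[7]=Lee[7]; then triage at Sam[8]=Lee[9]; then patch at Sam[12]=Lee[11]. dp[12][11] = 7 confirms this is the maximum.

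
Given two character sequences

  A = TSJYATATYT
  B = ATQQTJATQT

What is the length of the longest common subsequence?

Let dp[i][j] be the LCS length of the first i characters of A and the first j characters of B. dp[i][j] = dp[i-1][j-1]+1 when the i-th and j-th characters match, else max(dp[i-1][j], dp[i][j-1]).
    ·  A  T  Q  Q  T  J  A  T  Q  T
 ·  0  0  0  0  0  0  0  0  0  0  0
 T  0  0  1  1  1  1  1  1  1  1  1
 S  0  0  1  1  1  1  1  1  1  1  1
 J  0  0  1  1  1  1  2  2  2  2  2
 Y  0  0  1  1  1  1  2  2  2  2  2
 A  0  1  1  1  1  1  2  3  3  3  3
 T  0  1  2  2  2  2  2  3  4  4  4
 A  0  1  2  2  2  2  2  3  4  4  4
 T  0  1  2  2  2  3  3  3  4  4  5
 Y  0  1  2  2  2  3  3  3  4  4  5
 T  0  1  2  2  2  3  3  3  4  4  5
dp[10][10] = 5. One LCS (by backtracking along matches): TJATT.

5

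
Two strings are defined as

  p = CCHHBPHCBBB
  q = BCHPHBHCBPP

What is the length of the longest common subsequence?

7

Pick C at p[2]=q[2]; then H at p[3]=q[3]; then H at p[4]=q[5]; then B at p[5]=q[6]; then H at p[7]=q[7]; then C at p[8]=q[8]; then B at p[9]=q[9]; all 7 characters appear in both, in order. dp[11][11] = 7 confirms this is the maximum.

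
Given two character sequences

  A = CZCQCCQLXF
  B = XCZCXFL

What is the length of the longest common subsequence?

Let dp[i][j] be the LCS length of the first i characters of A and the first j characters of B. dp[i][j] = dp[i-1][j-1]+1 when the i-th and j-th characters match, else max(dp[i-1][j], dp[i][j-1]).
    ·  X  C  Z  C  X  F  L
 ·  0  0  0  0  0  0  0  0
 C  0  0  1  1  1  1  1  1
 Z  0  0  1  2  2  2  2  2
 C  0  0  1  2  3  3  3  3
 Q  0  0  1  2  3  3  3  3
 C  0  0  1  2  3  3  3  3
 C  0  0  1  2  3  3  3  3
 Q  0  0  1  2  3  3  3  3
 L  0  0  1  2  3  3  3  4
 X  0  1  1  2  3  4  4  4
 F  0  1  1  2  3  4  5  5
dp[10][7] = 5. One LCS (by backtracking along matches): CZCXF.

5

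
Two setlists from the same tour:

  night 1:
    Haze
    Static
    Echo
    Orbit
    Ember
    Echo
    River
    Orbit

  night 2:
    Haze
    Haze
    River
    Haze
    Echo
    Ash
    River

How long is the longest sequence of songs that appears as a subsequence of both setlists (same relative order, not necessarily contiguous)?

3

Taking Haze at night 1[1]=night 2[4]; then Echo at night 1[3]=night 2[5]; then River at night 1[7]=night 2[7] gives a common subsequence of length 3. dp[8][7] = 3 confirms this is the maximum.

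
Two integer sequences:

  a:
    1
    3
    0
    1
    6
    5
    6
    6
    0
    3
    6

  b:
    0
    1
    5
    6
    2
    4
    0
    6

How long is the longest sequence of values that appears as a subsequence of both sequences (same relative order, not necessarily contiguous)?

6

Let dp[i][j] be the LCS length of the first i values of a and the first j values of b. dp[i][j] = dp[i-1][j-1]+1 when the i-th and j-th values match, else max(dp[i-1][j], dp[i][j-1]).
    ·  0  1  5  6  2  4  0  6
 ·  0  0  0  0  0  0  0  0  0
 1  0  0  1  1  1  1  1  1  1
 3  0  0  1  1  1  1  1  1  1
 0  0  1  1  1  1  1  1  2  2
 1  0  1  2  2  2  2  2  2  2
 6  0  1  2  2  3  3  3  3  3
 5  0  1  2  3  3  3  3  3  3
 6  0  1  2  3  4  4  4  4  4
 6  0  1  2  3  4  4  4  4  5
 0  0  1  2  3  4  4  4  5  5
 3  0  1  2  3  4  4  4  5  5
 6  0  1  2  3  4  4  4  5  6
dp[11][8] = 6. One LCS (by backtracking along matches): 0, 1, 5, 6, 0, 6.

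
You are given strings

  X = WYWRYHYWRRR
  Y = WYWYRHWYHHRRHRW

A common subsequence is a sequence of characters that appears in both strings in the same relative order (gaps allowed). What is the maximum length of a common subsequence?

9

One common subsequence of length 9: W at X[1]=Y[1] → Y at X[2]=Y[2] → W at X[3]=Y[3] → R at X[4]=Y[5] → Y at X[5]=Y[8] → H at X[6]=Y[10] → R at X[9]=Y[11] → R at X[10]=Y[12] → R at X[11]=Y[14]. dp[11][15] = 9 confirms this is the maximum.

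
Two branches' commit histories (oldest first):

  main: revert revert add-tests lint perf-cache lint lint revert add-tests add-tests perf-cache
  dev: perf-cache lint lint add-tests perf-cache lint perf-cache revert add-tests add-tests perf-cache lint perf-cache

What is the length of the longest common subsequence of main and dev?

Match add-tests at main[3]=dev[4], lint at main[4]=dev[6], perf-cache at main[5]=dev[7], revert at main[8]=dev[8], add-tests at main[9]=dev[9], add-tests at main[10]=dev[10], perf-cache at main[11]=dev[13] — 7 commits in the same relative order in both. Since dp[11][13] = 7, nothing longer is possible.

7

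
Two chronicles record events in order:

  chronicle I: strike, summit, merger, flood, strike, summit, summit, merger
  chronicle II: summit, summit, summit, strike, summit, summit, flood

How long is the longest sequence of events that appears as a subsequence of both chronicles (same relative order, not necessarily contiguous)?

4

One common subsequence of length 4: summit (chronicle I #2, chronicle II #3), then strike (chronicle I #5, chronicle II #4), then summit (chronicle I #6, chronicle II #5), then summit (chronicle I #7, chronicle II #6), and the DP table's final entry dp[8][7] is also 4, so no common subsequence is longer.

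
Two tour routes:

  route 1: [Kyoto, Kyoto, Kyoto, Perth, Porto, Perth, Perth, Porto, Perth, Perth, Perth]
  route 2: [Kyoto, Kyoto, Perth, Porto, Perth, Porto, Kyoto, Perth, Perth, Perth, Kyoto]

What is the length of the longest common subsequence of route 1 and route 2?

9

One common subsequence of length 9: Kyoto [2,1], then Kyoto [3,2], then Perth [4,3], then Porto [5,4], then Perth [7,5], then Porto [8,6], then Perth [9,8], then Perth [10,9], then Perth [11,10]. dp[11][11] = 9 confirms this is the maximum.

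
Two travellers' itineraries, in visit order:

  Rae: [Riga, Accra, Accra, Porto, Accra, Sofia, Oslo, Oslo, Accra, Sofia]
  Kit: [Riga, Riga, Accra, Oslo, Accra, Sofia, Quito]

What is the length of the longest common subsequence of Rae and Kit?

Pick Riga (Rae #1, Kit #2); then Accra (Rae #5, Kit #3); then Oslo (Rae #8, Kit #4); then Accra (Rae #9, Kit #5); then Sofia (Rae #10, Kit #6); all 5 stops appear in both, in order. The LCS DP gives dp[10][7] = 5, so this is optimal.

5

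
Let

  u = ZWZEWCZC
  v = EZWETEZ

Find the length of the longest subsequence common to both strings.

4

Let dp[i][j] be the LCS length of the first i characters of u and the first j characters of v. dp[i][j] = dp[i-1][j-1]+1 when the i-th and j-th characters match, else max(dp[i-1][j], dp[i][j-1]).
    ·  E  Z  W  E  T  E  Z
 ·  0  0  0  0  0  0  0  0
 Z  0  0  1  1  1  1  1  1
 W  0  0  1  2  2  2  2  2
 Z  0  0  1  2  2  2  2  3
 E  0  1  1  2  3  3  3  3
 W  0  1  1  2  3  3  3  3
 C  0  1  1  2  3  3  3  3
 Z  0  1  2  2  3  3  3  4
 C  0  1  2  2  3  3  3  4
dp[8][7] = 4. One LCS (by backtracking along matches): ZWEZ.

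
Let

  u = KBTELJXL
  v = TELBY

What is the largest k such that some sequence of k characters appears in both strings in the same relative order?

3

One common subsequence of length 3: T (u #3, v #1) → E (u #4, v #2) → L (u #5, v #3). The LCS DP gives dp[8][5] = 3, so this is optimal.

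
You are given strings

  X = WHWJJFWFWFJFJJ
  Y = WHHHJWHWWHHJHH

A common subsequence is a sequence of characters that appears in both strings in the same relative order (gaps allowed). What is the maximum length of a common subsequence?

6

Pick W at X[1]=Y[1], H at X[2]=Y[4], W at X[3]=Y[6], W at X[7]=Y[8], W at X[9]=Y[9], J at X[11]=Y[12]; all 6 characters appear in both, in order. Since dp[14][14] = 6, nothing longer is possible.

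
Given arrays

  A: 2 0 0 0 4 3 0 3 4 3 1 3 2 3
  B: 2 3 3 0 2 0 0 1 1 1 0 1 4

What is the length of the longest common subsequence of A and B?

6

Match 2 at A[1]=B[1], then 0 at A[2]=B[4], then 0 at A[3]=B[6], then 0 at A[4]=B[7], then 0 at A[7]=B[11], then 4 at A[9]=B[13] — 6 values in the same relative order in both. dp[14][13] = 6 confirms this is the maximum.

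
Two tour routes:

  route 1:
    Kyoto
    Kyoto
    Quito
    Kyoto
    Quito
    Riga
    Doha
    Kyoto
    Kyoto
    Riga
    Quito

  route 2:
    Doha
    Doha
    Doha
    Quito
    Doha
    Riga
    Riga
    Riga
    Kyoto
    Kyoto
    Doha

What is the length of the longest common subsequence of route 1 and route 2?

One common subsequence of length 4: Quito [3,4]; then Riga [6,8]; then Kyoto [8,9]; then Kyoto [9,10], and the DP table's final entry dp[11][11] is also 4, so no common subsequence is longer.

4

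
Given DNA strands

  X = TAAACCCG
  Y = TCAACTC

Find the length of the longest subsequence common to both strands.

Taking T at X[1]=Y[1], A at X[3]=Y[3], A at X[4]=Y[4], C at X[5]=Y[5], C at X[7]=Y[7] gives a common subsequence of length 5. Since dp[8][7] = 5, nothing longer is possible.

5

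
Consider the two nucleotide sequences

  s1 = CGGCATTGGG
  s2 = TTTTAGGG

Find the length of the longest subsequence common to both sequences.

Match T at s1[6]=s2[3], then T at s1[7]=s2[4], then G at s1[8]=s2[6], then G at s1[9]=s2[7], then G at s1[10]=s2[8] — 5 bases in the same relative order in both, and the DP table's final entry dp[10][8] is also 5, so no common subsequence is longer.

5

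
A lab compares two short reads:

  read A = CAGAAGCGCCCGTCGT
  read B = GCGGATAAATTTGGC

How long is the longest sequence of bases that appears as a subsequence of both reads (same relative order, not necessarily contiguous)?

One common subsequence of length 7: C [1,2] → A [2,7] → A [4,8] → A [5,9] → G [8,13] → G [12,14] → C [14,15]. dp[16][15] = 7 confirms this is the maximum.

7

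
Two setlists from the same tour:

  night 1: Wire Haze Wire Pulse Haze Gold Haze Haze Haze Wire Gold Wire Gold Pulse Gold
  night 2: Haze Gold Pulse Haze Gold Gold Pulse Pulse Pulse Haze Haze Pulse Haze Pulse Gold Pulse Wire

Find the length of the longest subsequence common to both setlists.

9

Match Haze (night 1 #2, night 2 #1), Pulse (night 1 #4, night 2 #3), Haze (night 1 #5, night 2 #4), Gold (night 1 #6, night 2 #6), Haze (night 1 #7, night 2 #10), Haze (night 1 #8, night 2 #11), Haze (night 1 #9, night 2 #13), Gold (night 1 #11, night 2 #15), Wire (night 1 #12, night 2 #17) — 9 songs in the same relative order in both. Since dp[15][17] = 9, nothing longer is possible.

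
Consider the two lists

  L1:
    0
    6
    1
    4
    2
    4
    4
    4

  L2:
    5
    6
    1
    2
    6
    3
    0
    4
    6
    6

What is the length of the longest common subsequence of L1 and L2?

Let dp[i][j] be the LCS length of the first i values of L1 and the first j values of L2. dp[i][j] = dp[i-1][j-1]+1 when the i-th and j-th values match, else max(dp[i-1][j], dp[i][j-1]).
    ·  5  6  1  2  6  3  0  4  6  6
 ·  0  0  0  0  0  0  0  0  0  0  0
 0  0  0  0  0  0  0  0  1  1  1  1
 6  0  0  1  1  1  1  1  1  1  2  2
 1  0  0  1  2  2  2  2  2  2  2  2
 4  0  0  1  2  2  2  2  2  3  3  3
 2  0  0  1  2  3  3  3  3  3  3  3
 4  0  0  1  2  3  3  3  3  4  4  4
 4  0  0  1  2  3  3  3  3  4  4  4
 4  0  0  1  2  3  3  3  3  4  4  4
dp[8][10] = 4. One LCS (by backtracking along matches): 6, 1, 2, 4.

4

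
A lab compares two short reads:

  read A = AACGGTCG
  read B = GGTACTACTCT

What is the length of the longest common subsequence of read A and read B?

Let dp[i][j] be the LCS length of the first i bases of read A and the first j bases of read B. dp[i][j] = dp[i-1][j-1]+1 when the i-th and j-th bases match, else max(dp[i-1][j], dp[i][j-1]).
    ·  G  G  T  A  C  T  A  C  T  C  T
 ·  0  0  0  0  0  0  0  0  0  0  0  0
 A  0  0  0  0  1  1  1  1  1  1  1  1
 A  0  0  0  0  1  1  1  2  2  2  2  2
 C  0  0  0  0  1  2  2  2  3  3  3  3
 G  0  1  1  1  1  2  2  2  3  3  3  3
 G  0  1  2  2  2  2  2  2  3  3  3  3
 T  0  1  2  3  3  3  3  3  3  4  4  4
 C  0  1  2  3  3  4  4  4  4  4  5  5
 G  0  1  2  3  3  4  4  4  4  4  5  5
dp[8][11] = 5. One LCS (by backtracking along matches): AACTC.

5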